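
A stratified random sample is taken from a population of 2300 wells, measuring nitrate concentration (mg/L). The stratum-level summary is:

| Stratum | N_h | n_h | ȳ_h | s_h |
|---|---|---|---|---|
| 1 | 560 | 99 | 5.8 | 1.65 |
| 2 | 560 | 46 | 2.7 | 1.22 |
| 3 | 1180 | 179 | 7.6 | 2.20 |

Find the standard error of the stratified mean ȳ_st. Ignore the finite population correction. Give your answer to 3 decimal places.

V̂(ȳ_st) = Σ W_h² s_h²/n_h, with W_h = N_h/N and N = 2300:
  stratum 1: (560/2300)²·1.65²/99 = 0.00163025
  stratum 2: (560/2300)²·1.22²/46 = 0.00191815
  stratum 3: (1180/2300)²·2.20²/179 = 0.00711706
V̂(ȳ_st) = 0.0106655
SE(ȳ_st) = √0.0106655 = 0.103274

SE(ȳ_st) ≈ 0.103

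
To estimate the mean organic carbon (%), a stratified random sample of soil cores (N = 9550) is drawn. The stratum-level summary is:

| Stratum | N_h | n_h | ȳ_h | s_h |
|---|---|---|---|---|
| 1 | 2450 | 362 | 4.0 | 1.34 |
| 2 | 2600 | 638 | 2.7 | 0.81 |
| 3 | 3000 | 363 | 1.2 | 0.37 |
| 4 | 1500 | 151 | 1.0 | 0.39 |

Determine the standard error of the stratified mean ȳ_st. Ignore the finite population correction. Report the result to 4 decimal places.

V̂(ȳ_st) = Σ W_h² s_h²/n_h, with W_h = N_h/N and N = 9550:
  stratum 1: (2450/9550)²·1.34²/362 = 0.000326457
  stratum 2: (2600/9550)²·0.81²/638 = 7.62236e-05
  stratum 3: (3000/9550)²·0.37²/363 = 3.72162e-05
  stratum 4: (1500/9550)²·0.39²/151 = 2.48501e-05
V̂(ȳ_st) = 0.000464747
SE(ȳ_st) = √0.000464747 = 0.021558

SE(ȳ_st) ≈ 0.0216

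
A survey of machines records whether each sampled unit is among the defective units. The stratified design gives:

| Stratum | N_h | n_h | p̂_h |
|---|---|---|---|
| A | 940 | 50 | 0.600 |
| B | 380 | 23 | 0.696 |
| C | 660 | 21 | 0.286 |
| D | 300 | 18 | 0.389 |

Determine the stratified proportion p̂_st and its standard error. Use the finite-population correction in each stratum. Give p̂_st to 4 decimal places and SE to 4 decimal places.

p̂_st ≈ 0.4973, SE ≈ 0.0458

N = 2280; stratum weights W_h = N_h/N.
p̂_st = Σ W_h p̂_h = (940·0.600 + 380·0.696 + 660·0.286 + 300·0.389)/2280 = 0.49734
V̂(p̂_st) = Σ W_h² (1 − n_h/N_h) p̂_h(1−p̂_h)/(n_h−1):
  stratum A: (940/2280)²·(1 − 50/940)·0.600·0.400/49 = 0.000788249
  stratum B: (380/2280)²·(1 − 23/380)·0.696·0.304/22 = 0.000250982
  stratum C: (660/2280)²·(1 − 21/660)·0.286·0.714/20 = 0.000828341
  stratum D: (300/2280)²·(1 − 18/300)·0.389·0.611/17 = 0.000227532
V̂(p̂_st) = 0.0020951; SE = √V̂ = 0.0457723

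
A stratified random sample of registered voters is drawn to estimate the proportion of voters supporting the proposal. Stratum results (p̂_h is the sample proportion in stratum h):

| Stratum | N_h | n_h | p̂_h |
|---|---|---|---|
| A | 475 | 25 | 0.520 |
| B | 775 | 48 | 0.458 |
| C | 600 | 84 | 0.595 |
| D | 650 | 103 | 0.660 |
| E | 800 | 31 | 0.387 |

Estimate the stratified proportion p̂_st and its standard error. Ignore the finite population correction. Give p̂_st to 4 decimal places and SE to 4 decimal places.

p̂_st ≈ 0.5144, SE ≈ 0.0340

N = 3300; stratum weights W_h = N_h/N.
p̂_st = Σ W_h p̂_h = (475·0.520 + 775·0.458 + 600·0.595 + 650·0.660 + 800·0.387)/3300 = 0.51441
V̂(p̂_st) = Σ W_h² p̂_h(1−p̂_h)/(n_h−1):
  stratum A: (475/3300)²·0.520·0.480/24 = 0.000215473
  stratum B: (775/3300)²·0.458·0.542/47 = 0.000291301
  stratum C: (600/3300)²·0.595·0.405/83 = 9.59773e-05
  stratum D: (650/3300)²·0.660·0.340/102 = 8.53535e-05
  stratum E: (800/3300)²·0.387·0.613/30 = 0.000464732
V̂(p̂_st) = 0.00115284; SE = √V̂ = 0.0339534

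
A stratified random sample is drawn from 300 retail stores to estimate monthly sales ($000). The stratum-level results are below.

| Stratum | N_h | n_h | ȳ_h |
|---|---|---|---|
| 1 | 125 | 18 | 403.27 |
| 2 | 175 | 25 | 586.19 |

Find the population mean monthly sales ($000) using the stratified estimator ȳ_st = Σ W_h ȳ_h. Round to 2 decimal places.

ȳ_st ≈ 509.97

N = Σ N_h = 300. Stratum weights W_h = N_h/N.
ȳ_st = (125·403.27 + 175·586.19) / 300 = 509.9733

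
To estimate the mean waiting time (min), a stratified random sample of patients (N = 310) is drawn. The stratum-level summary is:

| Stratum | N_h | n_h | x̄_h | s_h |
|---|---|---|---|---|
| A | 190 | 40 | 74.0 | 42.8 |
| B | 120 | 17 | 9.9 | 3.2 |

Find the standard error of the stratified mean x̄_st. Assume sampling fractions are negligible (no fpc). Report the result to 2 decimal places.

SE(x̄_st) ≈ 4.16

V̂(x̄_st) = Σ W_h² s_h²/n_h, with W_h = N_h/N and N = 310:
  stratum A: (190/310)²·42.8²/40 = 17.2033
  stratum B: (120/310)²·3.2²/17 = 0.0902589
V̂(x̄_st) = 17.2935
SE(x̄_st) = √17.2935 = 4.15855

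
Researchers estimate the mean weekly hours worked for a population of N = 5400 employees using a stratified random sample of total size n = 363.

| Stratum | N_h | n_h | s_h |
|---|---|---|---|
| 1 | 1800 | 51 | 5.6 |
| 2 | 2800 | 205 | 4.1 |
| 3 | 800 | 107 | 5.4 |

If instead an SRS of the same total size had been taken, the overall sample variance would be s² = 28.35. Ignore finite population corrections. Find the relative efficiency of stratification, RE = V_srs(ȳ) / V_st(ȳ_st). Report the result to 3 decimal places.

RE ≈ 0.811

V̂(ȳ_st) = Σ W_h² s_h²/n_h, with W_h = N_h/N and N = 5400:
  stratum 1: (1800/5400)²·5.6²/51 = 0.0683224
  stratum 2: (2800/5400)²·4.1²/205 = 0.0220466
  stratum 3: (800/5400)²·5.4²/107 = 0.00598131
V_st = 0.0963504
V_srs = s²/n = 28.35/363 = 0.0780992
Relative efficiency = V_srs / V_st = 0.0780992/0.0963504 = 0.8106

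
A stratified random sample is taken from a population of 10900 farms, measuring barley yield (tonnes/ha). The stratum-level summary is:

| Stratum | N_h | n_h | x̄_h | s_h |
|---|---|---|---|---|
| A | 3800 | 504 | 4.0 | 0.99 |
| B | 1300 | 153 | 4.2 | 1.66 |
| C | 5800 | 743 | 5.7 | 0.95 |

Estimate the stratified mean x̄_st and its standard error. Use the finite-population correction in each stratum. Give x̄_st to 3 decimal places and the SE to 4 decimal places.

x̄_st ≈ 4.928, SE ≈ 0.0270

x̄_st = Σ W_h x̄_h = (3800·4.0 + 1300·4.2 + 5800·5.7)/10900 = 4.92844
V̂(x̄_st) = Σ W_h² (1 − n_h/N_h) s_h²/n_h, with W_h = N_h/N and N = 10900:
  stratum A: (3800/10900)²·(1 − 504/3800)·0.99²/504 = 0.000205002
  stratum B: (1300/10900)²·(1 − 153/1300)·1.66²/153 = 0.000226036
  stratum C: (5800/10900)²·(1 − 743/5800)·0.95²/743 = 0.000299865
V̂(x̄_st) = 0.000730904
SE(x̄_st) = √0.000730904 = 0.0270352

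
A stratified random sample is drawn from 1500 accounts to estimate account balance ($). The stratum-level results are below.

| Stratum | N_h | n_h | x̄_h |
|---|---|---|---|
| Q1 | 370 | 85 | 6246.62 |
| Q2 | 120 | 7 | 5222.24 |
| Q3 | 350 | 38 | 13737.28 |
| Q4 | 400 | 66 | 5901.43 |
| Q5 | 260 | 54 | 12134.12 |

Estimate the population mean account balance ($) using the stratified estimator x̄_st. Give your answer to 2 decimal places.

x̄_st ≈ 8840.94

N = Σ N_h = 1500. Stratum weights W_h = N_h/N.
x̄_st = (370·6246.62 + 120·5222.24 + 350·13737.28 + 400·5901.43 + 260·12134.12) / 1500 = 8840.9396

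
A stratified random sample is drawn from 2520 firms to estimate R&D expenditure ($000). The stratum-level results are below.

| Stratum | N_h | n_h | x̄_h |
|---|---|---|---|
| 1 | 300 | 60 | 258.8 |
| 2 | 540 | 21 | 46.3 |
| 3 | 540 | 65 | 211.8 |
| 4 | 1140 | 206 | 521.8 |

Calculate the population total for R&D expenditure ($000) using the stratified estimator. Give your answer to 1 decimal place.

τ̂_st = Σ N_h x̄_h = 300·258.8 + 540·46.3 + 540·211.8 + 1140·521.8 = 811866.0

τ̂_st ≈ 811866.0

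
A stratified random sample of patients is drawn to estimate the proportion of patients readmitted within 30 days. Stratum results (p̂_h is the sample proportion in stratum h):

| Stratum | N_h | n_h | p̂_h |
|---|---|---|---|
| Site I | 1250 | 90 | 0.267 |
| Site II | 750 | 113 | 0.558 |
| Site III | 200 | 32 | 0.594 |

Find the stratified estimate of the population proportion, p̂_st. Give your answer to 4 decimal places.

N = 2200; stratum weights W_h = N_h/N.
p̂_st = Σ W_h p̂_h = (1250·0.267 + 750·0.558 + 200·0.594)/2200 = 0.39593

p̂_st ≈ 0.3959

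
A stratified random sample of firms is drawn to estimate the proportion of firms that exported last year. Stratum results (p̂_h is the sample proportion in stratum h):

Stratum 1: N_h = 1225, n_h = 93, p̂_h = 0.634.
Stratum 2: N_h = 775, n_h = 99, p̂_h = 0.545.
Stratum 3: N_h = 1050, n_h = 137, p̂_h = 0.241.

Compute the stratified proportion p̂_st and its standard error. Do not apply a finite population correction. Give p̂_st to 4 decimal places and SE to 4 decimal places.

N = 3050; stratum weights W_h = N_h/N.
p̂_st = Σ W_h p̂_h = (1225·0.634 + 775·0.545 + 1050·0.241)/3050 = 0.47609
V̂(p̂_st) = Σ W_h² p̂_h(1−p̂_h)/(n_h−1):
  stratum 1: (1225/3050)²·0.634·0.366/92 = 0.000406869
  stratum 2: (775/3050)²·0.545·0.455/98 = 0.000163375
  stratum 3: (1050/3050)²·0.241·0.759/136 = 0.000159404
V̂(p̂_st) = 0.000729648; SE = √V̂ = 0.027012

p̂_st ≈ 0.4761, SE ≈ 0.0270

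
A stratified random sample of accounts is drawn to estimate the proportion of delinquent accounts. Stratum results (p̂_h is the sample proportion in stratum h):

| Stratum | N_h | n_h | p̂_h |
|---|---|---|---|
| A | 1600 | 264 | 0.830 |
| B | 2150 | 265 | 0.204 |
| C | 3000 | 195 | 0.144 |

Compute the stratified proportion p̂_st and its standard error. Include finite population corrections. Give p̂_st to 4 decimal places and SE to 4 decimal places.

p̂_st ≈ 0.3257, SE ≈ 0.0140

N = 6750; stratum weights W_h = N_h/N.
p̂_st = Σ W_h p̂_h = (1600·0.830 + 2150·0.204 + 3000·0.144)/6750 = 0.32572
V̂(p̂_st) = Σ W_h² (1 − n_h/N_h) p̂_h(1−p̂_h)/(n_h−1):
  stratum A: (1600/6750)²·(1 − 264/1600)·0.830·0.170/263 = 2.51704e-05
  stratum B: (2150/6750)²·(1 − 265/2150)·0.204·0.796/264 = 5.47119e-05
  stratum C: (3000/6750)²·(1 − 195/3000)·0.144·0.856/194 = 0.000117349
V̂(p̂_st) = 0.000197232; SE = √V̂ = 0.0140439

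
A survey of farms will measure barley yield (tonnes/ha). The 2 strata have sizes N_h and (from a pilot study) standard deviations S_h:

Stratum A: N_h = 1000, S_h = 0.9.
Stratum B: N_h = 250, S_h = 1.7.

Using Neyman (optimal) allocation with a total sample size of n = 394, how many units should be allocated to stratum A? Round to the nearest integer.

268

Neyman allocation: n_h = n · N_h S_h / Σ N_i S_i, with n = 394.
  stratum A: N_h·S_h = 1000·0.9 = 900.00
  stratum B: N_h·S_h = 250·1.7 = 425.00
Σ N_h S_h = 1325.00
n for stratum A = 394·900.00/1325.00 = 267.623 → 268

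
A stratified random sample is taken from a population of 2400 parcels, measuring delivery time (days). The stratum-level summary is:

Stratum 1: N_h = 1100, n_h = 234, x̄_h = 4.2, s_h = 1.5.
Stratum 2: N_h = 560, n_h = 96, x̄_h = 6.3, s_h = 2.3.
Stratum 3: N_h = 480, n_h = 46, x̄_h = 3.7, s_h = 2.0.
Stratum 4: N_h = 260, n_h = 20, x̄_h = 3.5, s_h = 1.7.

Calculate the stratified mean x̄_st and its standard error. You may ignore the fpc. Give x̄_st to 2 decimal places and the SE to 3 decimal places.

x̄_st ≈ 4.51, SE ≈ 0.101

x̄_st = Σ W_h x̄_h = (1100·4.2 + 560·6.3 + 480·3.7 + 260·3.5)/2400 = 4.51417
V̂(x̄_st) = Σ W_h² s_h²/n_h, with W_h = N_h/N and N = 2400:
  stratum 1: (1100/2400)²·1.5²/234 = 0.0020199
  stratum 2: (560/2400)²·2.3²/96 = 0.00300012
  stratum 3: (480/2400)²·2.0²/46 = 0.00347826
  stratum 4: (260/2400)²·1.7²/20 = 0.00169587
V̂(x̄_st) = 0.0101941
SE(x̄_st) = √0.0101941 = 0.100966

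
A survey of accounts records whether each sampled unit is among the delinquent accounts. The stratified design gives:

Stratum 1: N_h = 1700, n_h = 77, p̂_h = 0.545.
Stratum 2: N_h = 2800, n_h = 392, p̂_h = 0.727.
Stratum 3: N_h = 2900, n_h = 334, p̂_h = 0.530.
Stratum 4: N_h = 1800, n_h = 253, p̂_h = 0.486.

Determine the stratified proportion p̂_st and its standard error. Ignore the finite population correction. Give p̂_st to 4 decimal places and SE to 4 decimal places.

p̂_st ≈ 0.5841, SE ≈ 0.0165

N = 9200; stratum weights W_h = N_h/N.
p̂_st = Σ W_h p̂_h = (1700·0.545 + 2800·0.727 + 2900·0.530 + 1800·0.486)/9200 = 0.58412
V̂(p̂_st) = Σ W_h² p̂_h(1−p̂_h)/(n_h−1):
  stratum 1: (1700/9200)²·0.545·0.455/76 = 0.000111408
  stratum 2: (2800/9200)²·0.727·0.273/391 = 4.70176e-05
  stratum 3: (2900/9200)²·0.530·0.470/333 = 7.43276e-05
  stratum 4: (1800/9200)²·0.486·0.514/252 = 3.79462e-05
V̂(p̂_st) = 0.000270699; SE = √V̂ = 0.0164529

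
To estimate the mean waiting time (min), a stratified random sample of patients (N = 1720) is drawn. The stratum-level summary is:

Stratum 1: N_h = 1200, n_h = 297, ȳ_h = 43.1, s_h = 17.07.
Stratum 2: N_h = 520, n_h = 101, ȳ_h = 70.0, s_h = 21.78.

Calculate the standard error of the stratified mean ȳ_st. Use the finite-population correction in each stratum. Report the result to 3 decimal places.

V̂(ȳ_st) = Σ W_h² (1 − n_h/N_h) s_h²/n_h, with W_h = N_h/N and N = 1720:
  stratum 1: (1200/1720)²·(1 − 297/1200)·17.07²/297 = 0.359354
  stratum 2: (520/1720)²·(1 − 101/520)·21.78²/101 = 0.345903
V̂(ȳ_st) = 0.705258
SE(ȳ_st) = √0.705258 = 0.839796

SE(ȳ_st) ≈ 0.840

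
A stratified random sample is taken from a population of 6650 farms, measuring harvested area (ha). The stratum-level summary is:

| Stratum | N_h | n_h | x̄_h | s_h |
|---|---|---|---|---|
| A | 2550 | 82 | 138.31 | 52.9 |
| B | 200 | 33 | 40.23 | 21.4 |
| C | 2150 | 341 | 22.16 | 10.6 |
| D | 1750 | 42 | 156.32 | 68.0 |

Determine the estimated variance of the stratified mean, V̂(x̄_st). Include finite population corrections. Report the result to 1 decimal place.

V̂(x̄_st) = Σ W_h² (1 − n_h/N_h) s_h²/n_h, with W_h = N_h/N and N = 6650:
  stratum A: (2550/6650)²·(1 − 82/2550)·52.9²/82 = 4.85668
  stratum B: (200/6650)²·(1 − 33/200)·21.4²/33 = 0.0104813
  stratum C: (2150/6650)²·(1 − 341/2150)·10.6²/341 = 0.0289795
  stratum D: (1750/6650)²·(1 − 42/1750)·68.0²/42 = 7.44134
V̂(x̄_st) = 12.3375

V̂(x̄_st) ≈ 12.3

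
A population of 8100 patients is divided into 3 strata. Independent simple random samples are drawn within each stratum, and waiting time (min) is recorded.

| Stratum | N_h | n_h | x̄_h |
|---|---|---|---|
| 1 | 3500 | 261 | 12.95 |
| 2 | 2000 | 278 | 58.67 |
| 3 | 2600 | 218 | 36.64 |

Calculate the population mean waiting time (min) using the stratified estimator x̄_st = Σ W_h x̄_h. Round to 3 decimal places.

x̄_st ≈ 31.843

N = Σ N_h = 8100. Stratum weights W_h = N_h/N.
x̄_st = (3500·12.95 + 2000·58.67 + 2600·36.64) / 8100 = 31.84309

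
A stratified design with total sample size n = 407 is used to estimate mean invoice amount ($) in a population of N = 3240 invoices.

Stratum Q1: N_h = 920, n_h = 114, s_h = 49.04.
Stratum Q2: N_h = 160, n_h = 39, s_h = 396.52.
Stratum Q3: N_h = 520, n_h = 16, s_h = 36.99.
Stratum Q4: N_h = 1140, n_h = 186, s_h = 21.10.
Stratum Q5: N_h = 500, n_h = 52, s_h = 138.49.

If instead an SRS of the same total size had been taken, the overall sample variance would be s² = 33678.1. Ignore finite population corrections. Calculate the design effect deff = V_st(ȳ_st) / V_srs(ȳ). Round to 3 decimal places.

V̂(ȳ_st) = Σ W_h² s_h²/n_h, with W_h = N_h/N and N = 3240:
  stratum Q1: (920/3240)²·49.04²/114 = 1.70091
  stratum Q2: (160/3240)²·396.52²/39 = 9.8314
  stratum Q3: (520/3240)²·36.99²/16 = 2.20275
  stratum Q4: (1140/3240)²·21.10²/186 = 0.296327
  stratum Q5: (500/3240)²·138.49²/52 = 8.78382
V_st = 22.8152
V_srs = s²/n = 33678.1/407 = 82.7472
deff = V_st / V_srs = 22.8152/82.7472 = 0.2757

deff ≈ 0.276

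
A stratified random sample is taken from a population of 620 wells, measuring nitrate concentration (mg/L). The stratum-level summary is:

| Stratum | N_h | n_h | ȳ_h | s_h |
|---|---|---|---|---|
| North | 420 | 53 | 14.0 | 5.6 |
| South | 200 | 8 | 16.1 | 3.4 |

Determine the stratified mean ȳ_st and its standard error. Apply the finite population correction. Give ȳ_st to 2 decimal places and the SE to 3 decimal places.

ȳ_st ≈ 14.68, SE ≈ 0.618

ȳ_st = Σ W_h ȳ_h = (420·14.0 + 200·16.1)/620 = 14.67742
V̂(ȳ_st) = Σ W_h² (1 − n_h/N_h) s_h²/n_h, with W_h = N_h/N and N = 620:
  stratum North: (420/620)²·(1 − 53/420)·5.6²/53 = 0.237264
  stratum South: (200/620)²·(1 − 8/200)·3.4²/8 = 0.14435
V̂(ȳ_st) = 0.381614
SE(ȳ_st) = √0.381614 = 0.617749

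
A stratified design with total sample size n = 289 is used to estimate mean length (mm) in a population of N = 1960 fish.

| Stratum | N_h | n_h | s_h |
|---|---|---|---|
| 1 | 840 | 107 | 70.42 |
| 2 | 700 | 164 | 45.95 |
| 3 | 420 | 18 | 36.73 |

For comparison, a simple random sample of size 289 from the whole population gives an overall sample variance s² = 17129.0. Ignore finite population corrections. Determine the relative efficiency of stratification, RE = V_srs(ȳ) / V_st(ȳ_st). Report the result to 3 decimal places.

RE ≈ 4.359

V̂(ȳ_st) = Σ W_h² s_h²/n_h, with W_h = N_h/N and N = 1960:
  stratum 1: (840/1960)²·70.42²/107 = 8.51245
  stratum 2: (700/1960)²·45.95²/164 = 1.64214
  stratum 3: (420/1960)²·36.73²/18 = 3.44156
V_st = 13.5962
V_srs = s²/n = 17129.0/289 = 59.2699
Relative efficiency = V_srs / V_st = 59.2699/13.5962 = 4.3593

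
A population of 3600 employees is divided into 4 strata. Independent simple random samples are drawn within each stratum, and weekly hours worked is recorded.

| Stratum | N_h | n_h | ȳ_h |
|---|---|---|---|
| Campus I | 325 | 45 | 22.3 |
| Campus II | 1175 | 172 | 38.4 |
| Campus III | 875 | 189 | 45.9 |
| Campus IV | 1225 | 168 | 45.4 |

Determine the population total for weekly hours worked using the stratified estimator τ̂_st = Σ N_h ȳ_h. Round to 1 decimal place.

τ̂_st ≈ 148145.0

τ̂_st = Σ N_h ȳ_h = 325·22.3 + 1175·38.4 + 875·45.9 + 1225·45.4 = 148145.0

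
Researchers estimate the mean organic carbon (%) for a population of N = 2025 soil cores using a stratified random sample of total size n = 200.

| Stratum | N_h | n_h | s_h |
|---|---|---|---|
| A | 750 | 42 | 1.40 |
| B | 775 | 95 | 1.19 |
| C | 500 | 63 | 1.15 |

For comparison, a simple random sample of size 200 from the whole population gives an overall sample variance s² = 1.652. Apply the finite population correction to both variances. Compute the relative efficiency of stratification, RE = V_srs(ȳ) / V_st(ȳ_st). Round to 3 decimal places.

RE ≈ 0.820

V̂(ȳ_st) = Σ W_h² (1 − n_h/N_h) s_h²/n_h, with W_h = N_h/N and N = 2025:
  stratum A: (750/2025)²·(1 − 42/750)·1.40²/42 = 0.00604298
  stratum B: (775/2025)²·(1 − 95/775)·1.19²/95 = 0.00191571
  stratum C: (500/2025)²·(1 − 63/500)·1.15²/63 = 0.00111855
V_st = 0.00907725
V_srs = (1 − 200/2025)·1.652/200 = 0.0074442
Relative efficiency = V_srs / V_st = 0.0074442/0.00907725 = 0.8201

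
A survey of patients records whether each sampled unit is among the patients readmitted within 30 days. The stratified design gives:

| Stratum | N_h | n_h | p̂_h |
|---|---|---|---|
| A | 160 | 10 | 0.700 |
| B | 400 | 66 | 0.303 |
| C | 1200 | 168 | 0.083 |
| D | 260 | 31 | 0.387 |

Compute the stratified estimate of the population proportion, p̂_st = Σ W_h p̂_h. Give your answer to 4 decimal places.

N = 2020; stratum weights W_h = N_h/N.
p̂_st = Σ W_h p̂_h = (160·0.700 + 400·0.303 + 1200·0.083 + 260·0.387)/2020 = 0.21456

p̂_st ≈ 0.2146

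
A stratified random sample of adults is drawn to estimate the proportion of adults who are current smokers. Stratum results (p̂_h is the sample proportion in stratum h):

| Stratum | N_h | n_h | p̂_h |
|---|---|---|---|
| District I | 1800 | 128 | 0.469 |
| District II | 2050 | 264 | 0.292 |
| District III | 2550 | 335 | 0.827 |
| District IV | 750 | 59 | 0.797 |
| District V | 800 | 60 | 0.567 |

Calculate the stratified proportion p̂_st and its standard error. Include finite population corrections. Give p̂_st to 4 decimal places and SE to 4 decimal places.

N = 7950; stratum weights W_h = N_h/N.
p̂_st = Σ W_h p̂_h = (1800·0.469 + 2050·0.292 + 2550·0.827 + 750·0.797 + 800·0.567)/7950 = 0.57899
V̂(p̂_st) = Σ W_h² (1 − n_h/N_h) p̂_h(1−p̂_h)/(n_h−1):
  stratum District I: (1800/7950)²·(1 − 128/1800)·0.469·0.531/127 = 9.33766e-05
  stratum District II: (2050/7950)²·(1 − 264/2050)·0.292·0.708/263 = 4.55367e-05
  stratum District III: (2550/7950)²·(1 − 335/2550)·0.827·0.173/334 = 3.82811e-05
  stratum District IV: (750/7950)²·(1 − 59/750)·0.797·0.203/58 = 2.28734e-05
  stratum District V: (800/7950)²·(1 − 60/800)·0.567·0.433/59 = 3.89768e-05
V̂(p̂_st) = 0.000239045; SE = √V̂ = 0.0154611

p̂_st ≈ 0.5790, SE ≈ 0.0155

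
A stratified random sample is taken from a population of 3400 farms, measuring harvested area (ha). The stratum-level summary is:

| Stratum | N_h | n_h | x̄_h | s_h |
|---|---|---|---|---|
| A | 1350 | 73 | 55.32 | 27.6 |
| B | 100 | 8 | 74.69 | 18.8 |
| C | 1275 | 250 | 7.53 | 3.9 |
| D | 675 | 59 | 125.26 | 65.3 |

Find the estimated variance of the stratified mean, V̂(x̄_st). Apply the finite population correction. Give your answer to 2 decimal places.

V̂(x̄_st) = Σ W_h² (1 − n_h/N_h) s_h²/n_h, with W_h = N_h/N and N = 3400:
  stratum A: (1350/3400)²·(1 − 73/1350)·27.6²/73 = 1.55619
  stratum B: (100/3400)²·(1 − 8/100)·18.8²/8 = 0.0351606
  stratum C: (1275/3400)²·(1 − 250/1275)·3.9²/250 = 0.00687805
  stratum D: (675/3400)²·(1 − 59/675)·65.3²/59 = 2.59957
V̂(x̄_st) = 4.19779

V̂(x̄_st) ≈ 4.20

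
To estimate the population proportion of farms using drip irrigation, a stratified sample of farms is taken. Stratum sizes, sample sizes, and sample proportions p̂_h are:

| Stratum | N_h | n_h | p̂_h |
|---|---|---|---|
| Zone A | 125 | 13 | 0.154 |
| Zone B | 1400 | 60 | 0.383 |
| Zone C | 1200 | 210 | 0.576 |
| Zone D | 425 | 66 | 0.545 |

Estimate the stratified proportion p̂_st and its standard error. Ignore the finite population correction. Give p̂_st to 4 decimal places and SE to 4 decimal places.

N = 3150; stratum weights W_h = N_h/N.
p̂_st = Σ W_h p̂_h = (125·0.154 + 1400·0.383 + 1200·0.576 + 425·0.545)/3150 = 0.46929
V̂(p̂_st) = Σ W_h² p̂_h(1−p̂_h)/(n_h−1):
  stratum Zone A: (125/3150)²·0.154·0.846/12 = 1.70966e-05
  stratum Zone B: (1400/3150)²·0.383·0.617/59 = 0.000791165
  stratum Zone C: (1200/3150)²·0.576·0.424/209 = 0.000169583
  stratum Zone D: (425/3150)²·0.545·0.455/65 = 6.94466e-05
V̂(p̂_st) = 0.00104729; SE = √V̂ = 0.0323619

p̂_st ≈ 0.4693, SE ≈ 0.0324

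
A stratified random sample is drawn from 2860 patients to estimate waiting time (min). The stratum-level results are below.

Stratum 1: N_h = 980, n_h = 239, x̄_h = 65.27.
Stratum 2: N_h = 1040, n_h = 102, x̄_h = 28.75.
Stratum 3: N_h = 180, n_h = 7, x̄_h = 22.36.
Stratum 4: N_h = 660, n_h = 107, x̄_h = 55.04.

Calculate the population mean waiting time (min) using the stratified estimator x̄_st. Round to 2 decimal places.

N = Σ N_h = 2860. Stratum weights W_h = N_h/N.
x̄_st = (980·65.27 + 1040·28.75 + 180·22.36 + 660·55.04) / 2860 = 46.9286

x̄_st ≈ 46.93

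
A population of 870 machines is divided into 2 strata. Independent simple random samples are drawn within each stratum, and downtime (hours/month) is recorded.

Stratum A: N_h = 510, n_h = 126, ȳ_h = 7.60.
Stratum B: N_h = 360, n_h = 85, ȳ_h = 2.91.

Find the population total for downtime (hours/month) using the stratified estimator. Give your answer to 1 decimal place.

τ̂_st = Σ N_h ȳ_h = 510·7.60 + 360·2.91 = 4923.6

τ̂_st ≈ 4923.6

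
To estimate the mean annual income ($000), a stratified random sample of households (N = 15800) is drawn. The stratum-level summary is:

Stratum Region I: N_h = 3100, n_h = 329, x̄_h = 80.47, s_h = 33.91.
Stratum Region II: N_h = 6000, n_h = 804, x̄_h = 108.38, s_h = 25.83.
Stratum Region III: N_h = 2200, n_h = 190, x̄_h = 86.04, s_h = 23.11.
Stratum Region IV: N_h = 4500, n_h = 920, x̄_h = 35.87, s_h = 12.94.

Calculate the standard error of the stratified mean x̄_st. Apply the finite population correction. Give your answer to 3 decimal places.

V̂(x̄_st) = Σ W_h² (1 − n_h/N_h) s_h²/n_h, with W_h = N_h/N and N = 15800:
  stratum Region I: (3100/15800)²·(1 − 329/3100)·33.91²/329 = 0.120266
  stratum Region II: (6000/15800)²·(1 − 804/6000)·25.83²/804 = 0.103633
  stratum Region III: (2200/15800)²·(1 − 190/2200)·23.11²/190 = 0.049791
  stratum Region IV: (4500/15800)²·(1 − 920/4500)·12.94²/920 = 0.0117452
V̂(x̄_st) = 0.285436
SE(x̄_st) = √0.285436 = 0.534262

SE(x̄_st) ≈ 0.534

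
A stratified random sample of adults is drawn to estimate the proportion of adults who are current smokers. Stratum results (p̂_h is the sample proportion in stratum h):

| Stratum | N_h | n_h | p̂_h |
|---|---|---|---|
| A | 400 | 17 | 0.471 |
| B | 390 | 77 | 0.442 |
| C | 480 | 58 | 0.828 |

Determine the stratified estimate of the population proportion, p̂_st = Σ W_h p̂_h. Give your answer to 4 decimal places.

N = 1270; stratum weights W_h = N_h/N.
p̂_st = Σ W_h p̂_h = (400·0.471 + 390·0.442 + 480·0.828)/1270 = 0.59702

p̂_st ≈ 0.5970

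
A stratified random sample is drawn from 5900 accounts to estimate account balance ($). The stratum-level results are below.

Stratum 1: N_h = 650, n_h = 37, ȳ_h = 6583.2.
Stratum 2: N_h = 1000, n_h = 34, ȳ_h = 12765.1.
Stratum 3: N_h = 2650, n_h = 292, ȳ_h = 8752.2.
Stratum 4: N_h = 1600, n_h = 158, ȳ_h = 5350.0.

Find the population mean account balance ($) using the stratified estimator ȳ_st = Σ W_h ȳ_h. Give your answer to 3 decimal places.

ȳ_st ≈ 8270.764

N = Σ N_h = 5900. Stratum weights W_h = N_h/N.
ȳ_st = (650·6583.2 + 1000·12765.1 + 2650·8752.2 + 1600·5350.0) / 5900 = 8270.76441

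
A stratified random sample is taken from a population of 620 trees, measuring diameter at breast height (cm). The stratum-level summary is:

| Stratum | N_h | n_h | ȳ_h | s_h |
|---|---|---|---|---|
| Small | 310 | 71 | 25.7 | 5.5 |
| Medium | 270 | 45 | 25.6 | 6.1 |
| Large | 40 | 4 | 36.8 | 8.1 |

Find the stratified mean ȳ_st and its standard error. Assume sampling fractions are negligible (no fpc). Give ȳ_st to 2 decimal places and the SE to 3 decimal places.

ȳ_st ≈ 26.37, SE ≈ 0.576

ȳ_st = Σ W_h ȳ_h = (310·25.7 + 270·25.6 + 40·36.8)/620 = 26.37258
V̂(ȳ_st) = Σ W_h² s_h²/n_h, with W_h = N_h/N and N = 620:
  stratum Small: (310/620)²·5.5²/71 = 0.106514
  stratum Medium: (270/620)²·6.1²/45 = 0.156816
  stratum Large: (40/620)²·8.1²/4 = 0.0682726
V̂(ȳ_st) = 0.331603
SE(ȳ_st) = √0.331603 = 0.57585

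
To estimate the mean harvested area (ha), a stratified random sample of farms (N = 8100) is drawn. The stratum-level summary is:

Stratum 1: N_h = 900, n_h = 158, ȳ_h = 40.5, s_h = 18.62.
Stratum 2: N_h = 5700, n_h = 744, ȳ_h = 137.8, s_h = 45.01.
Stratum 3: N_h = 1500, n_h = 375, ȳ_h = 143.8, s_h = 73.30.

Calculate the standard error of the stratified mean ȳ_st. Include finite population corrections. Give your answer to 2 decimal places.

SE(ȳ_st) ≈ 1.25

V̂(ȳ_st) = Σ W_h² (1 − n_h/N_h) s_h²/n_h, with W_h = N_h/N and N = 8100:
  stratum 1: (900/8100)²·(1 − 158/900)·18.62²/158 = 0.0223346
  stratum 2: (5700/8100)²·(1 − 744/5700)·45.01²/744 = 1.17241
  stratum 3: (1500/8100)²·(1 − 375/1500)·73.30²/375 = 0.368511
V̂(ȳ_st) = 1.56326
SE(ȳ_st) = √1.56326 = 1.2503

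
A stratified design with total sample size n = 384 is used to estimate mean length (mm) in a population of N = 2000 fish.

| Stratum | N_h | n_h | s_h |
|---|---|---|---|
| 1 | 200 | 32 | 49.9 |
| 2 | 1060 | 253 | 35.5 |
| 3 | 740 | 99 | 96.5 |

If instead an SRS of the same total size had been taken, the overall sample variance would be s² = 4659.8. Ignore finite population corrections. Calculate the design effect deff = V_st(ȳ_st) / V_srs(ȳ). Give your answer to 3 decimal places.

V̂(ȳ_st) = Σ W_h² s_h²/n_h, with W_h = N_h/N and N = 2000:
  stratum 1: (200/2000)²·49.9²/32 = 0.778128
  stratum 2: (1060/2000)²·35.5²/253 = 1.39923
  stratum 3: (740/2000)²·96.5²/99 = 12.8772
V_st = 15.0546
V_srs = s²/n = 4659.8/384 = 12.1349
deff = V_st / V_srs = 15.0546/12.1349 = 1.2406

deff ≈ 1.241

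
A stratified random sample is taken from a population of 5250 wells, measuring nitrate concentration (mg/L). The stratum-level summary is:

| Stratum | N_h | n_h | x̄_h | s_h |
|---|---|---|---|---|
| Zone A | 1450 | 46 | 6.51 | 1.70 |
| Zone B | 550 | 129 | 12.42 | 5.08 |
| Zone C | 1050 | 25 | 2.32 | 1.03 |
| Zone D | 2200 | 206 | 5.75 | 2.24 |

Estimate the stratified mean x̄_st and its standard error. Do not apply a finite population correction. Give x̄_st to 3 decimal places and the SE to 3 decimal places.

x̄_st = Σ W_h x̄_h = (1450·6.51 + 550·12.42 + 1050·2.32 + 2200·5.75)/5250 = 5.97267
V̂(x̄_st) = Σ W_h² s_h²/n_h, with W_h = N_h/N and N = 5250:
  stratum Zone A: (1450/5250)²·1.70²/46 = 0.00479245
  stratum Zone B: (550/5250)²·5.08²/129 = 0.00219556
  stratum Zone C: (1050/5250)²·1.03²/25 = 0.00169744
  stratum Zone D: (2200/5250)²·2.24²/206 = 0.00427716
V̂(x̄_st) = 0.0129626
SE(x̄_st) = √0.0129626 = 0.113853

x̄_st ≈ 5.973, SE ≈ 0.114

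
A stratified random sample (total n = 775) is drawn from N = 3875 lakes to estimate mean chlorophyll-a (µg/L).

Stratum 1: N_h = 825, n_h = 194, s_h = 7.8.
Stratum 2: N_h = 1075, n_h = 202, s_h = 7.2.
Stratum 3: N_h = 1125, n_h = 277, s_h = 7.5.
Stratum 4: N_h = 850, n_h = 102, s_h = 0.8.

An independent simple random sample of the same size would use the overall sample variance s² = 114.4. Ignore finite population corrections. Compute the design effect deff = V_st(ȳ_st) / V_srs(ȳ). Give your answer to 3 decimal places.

deff ≈ 0.348

V̂(ȳ_st) = Σ W_h² s_h²/n_h, with W_h = N_h/N and N = 3875:
  stratum 1: (825/3875)²·7.8²/194 = 0.0142152
  stratum 2: (1075/3875)²·7.2²/202 = 0.0197509
  stratum 3: (1125/3875)²·7.5²/277 = 0.0171161
  stratum 4: (850/3875)²·0.8²/102 = 0.000301908
V_st = 0.0513841
V_srs = s²/n = 114.4/775 = 0.147613
deff = V_st / V_srs = 0.0513841/0.147613 = 0.3481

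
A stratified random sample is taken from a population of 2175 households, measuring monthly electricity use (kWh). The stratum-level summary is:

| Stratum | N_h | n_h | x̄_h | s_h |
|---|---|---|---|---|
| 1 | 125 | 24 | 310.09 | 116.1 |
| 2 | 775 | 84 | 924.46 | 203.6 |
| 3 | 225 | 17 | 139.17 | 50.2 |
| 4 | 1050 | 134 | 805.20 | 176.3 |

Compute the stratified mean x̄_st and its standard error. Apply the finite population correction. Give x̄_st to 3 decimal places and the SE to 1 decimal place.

x̄_st ≈ 750.341, SE ≈ 10.3

x̄_st = Σ W_h x̄_h = (125·310.09 + 775·924.46 + 225·139.17 + 1050·805.20)/2175 = 750.34069
V̂(x̄_st) = Σ W_h² (1 − n_h/N_h) s_h²/n_h, with W_h = N_h/N and N = 2175:
  stratum 1: (125/2175)²·(1 − 24/125)·116.1²/24 = 1.49888
  stratum 2: (775/2175)²·(1 − 84/775)·203.6²/84 = 55.8647
  stratum 3: (225/2175)²·(1 − 17/225)·50.2²/17 = 1.46651
  stratum 4: (1050/2175)²·(1 − 134/1050)·176.3²/134 = 47.1592
V̂(x̄_st) = 105.989
SE(x̄_st) = √105.989 = 10.2951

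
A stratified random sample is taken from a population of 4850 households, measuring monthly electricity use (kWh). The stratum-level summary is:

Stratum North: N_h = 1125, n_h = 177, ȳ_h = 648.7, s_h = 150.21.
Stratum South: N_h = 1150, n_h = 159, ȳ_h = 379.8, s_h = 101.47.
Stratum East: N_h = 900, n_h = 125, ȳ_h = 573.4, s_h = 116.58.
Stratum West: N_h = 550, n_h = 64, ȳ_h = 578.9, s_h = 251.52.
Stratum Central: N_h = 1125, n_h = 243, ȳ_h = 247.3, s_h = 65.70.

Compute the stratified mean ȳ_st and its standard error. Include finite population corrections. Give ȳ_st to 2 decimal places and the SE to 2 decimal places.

ȳ_st ≈ 469.94, SE ≈ 4.91

ȳ_st = Σ W_h ȳ_h = (1125·648.7 + 1150·379.8 + 900·573.4 + 550·578.9 + 1125·247.3)/4850 = 469.94330
V̂(ȳ_st) = Σ W_h² (1 − n_h/N_h) s_h²/n_h, with W_h = N_h/N and N = 4850:
  stratum North: (1125/4850)²·(1 − 177/1125)·150.21²/177 = 5.77965
  stratum South: (1150/4850)²·(1 − 159/1150)·101.47²/159 = 3.13737
  stratum East: (900/4850)²·(1 − 125/900)·116.58²/125 = 3.22403
  stratum West: (550/4850)²·(1 − 64/550)·251.52²/64 = 11.2326
  stratum Central: (1125/4850)²·(1 − 243/1125)·65.70²/243 = 0.749311
V̂(ȳ_st) = 24.123
SE(ȳ_st) = √24.123 = 4.91151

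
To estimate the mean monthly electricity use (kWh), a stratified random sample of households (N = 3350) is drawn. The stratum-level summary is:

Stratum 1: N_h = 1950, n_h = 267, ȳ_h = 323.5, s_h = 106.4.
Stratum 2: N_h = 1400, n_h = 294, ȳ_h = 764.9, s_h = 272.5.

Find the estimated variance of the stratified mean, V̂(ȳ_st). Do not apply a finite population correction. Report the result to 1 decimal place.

V̂(ȳ_st) ≈ 58.5

V̂(ȳ_st) = Σ W_h² s_h²/n_h, with W_h = N_h/N and N = 3350:
  stratum 1: (1950/3350)²·106.4²/267 = 14.3665
  stratum 2: (1400/3350)²·272.5²/294 = 44.1115
V̂(ȳ_st) = 58.4781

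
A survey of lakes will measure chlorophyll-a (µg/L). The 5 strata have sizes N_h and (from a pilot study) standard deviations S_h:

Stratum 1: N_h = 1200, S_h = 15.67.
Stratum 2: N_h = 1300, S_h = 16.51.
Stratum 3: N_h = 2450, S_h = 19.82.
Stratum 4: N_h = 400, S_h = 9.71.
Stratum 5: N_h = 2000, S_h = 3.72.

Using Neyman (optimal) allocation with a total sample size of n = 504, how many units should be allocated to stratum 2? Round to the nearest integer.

108

Neyman allocation: n_h = n · N_h S_h / Σ N_i S_i, with n = 504.
  stratum 1: N_h·S_h = 1200·15.67 = 18804.00
  stratum 2: N_h·S_h = 1300·16.51 = 21463.00
  stratum 3: N_h·S_h = 2450·19.82 = 48559.00
  stratum 4: N_h·S_h = 400·9.71 = 3884.00
  stratum 5: N_h·S_h = 2000·3.72 = 7440.00
Σ N_h S_h = 100150.00
n for stratum 2 = 504·21463.00/100150.00 = 108.012 → 108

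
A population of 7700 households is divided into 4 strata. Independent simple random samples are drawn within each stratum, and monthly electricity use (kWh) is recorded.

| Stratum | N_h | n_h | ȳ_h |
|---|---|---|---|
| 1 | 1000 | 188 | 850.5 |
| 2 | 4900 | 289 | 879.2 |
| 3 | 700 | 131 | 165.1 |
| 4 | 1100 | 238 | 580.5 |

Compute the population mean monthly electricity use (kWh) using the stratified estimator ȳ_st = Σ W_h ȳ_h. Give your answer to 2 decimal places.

ȳ_st ≈ 767.88

N = Σ N_h = 7700. Stratum weights W_h = N_h/N.
ȳ_st = (1000·850.5 + 4900·879.2 + 700·165.1 + 1100·580.5) / 7700 = 767.8831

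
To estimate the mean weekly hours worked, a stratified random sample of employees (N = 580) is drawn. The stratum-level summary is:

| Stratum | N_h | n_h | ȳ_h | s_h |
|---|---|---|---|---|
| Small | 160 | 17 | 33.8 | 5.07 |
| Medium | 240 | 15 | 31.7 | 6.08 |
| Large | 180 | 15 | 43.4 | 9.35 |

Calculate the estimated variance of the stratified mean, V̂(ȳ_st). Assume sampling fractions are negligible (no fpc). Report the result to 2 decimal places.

V̂(ȳ_st) ≈ 1.10

V̂(ȳ_st) = Σ W_h² s_h²/n_h, with W_h = N_h/N and N = 580:
  stratum Small: (160/580)²·5.07²/17 = 0.115067
  stratum Medium: (240/580)²·6.08²/15 = 0.421971
  stratum Large: (180/580)²·9.35²/15 = 0.561334
V̂(ȳ_st) = 1.09837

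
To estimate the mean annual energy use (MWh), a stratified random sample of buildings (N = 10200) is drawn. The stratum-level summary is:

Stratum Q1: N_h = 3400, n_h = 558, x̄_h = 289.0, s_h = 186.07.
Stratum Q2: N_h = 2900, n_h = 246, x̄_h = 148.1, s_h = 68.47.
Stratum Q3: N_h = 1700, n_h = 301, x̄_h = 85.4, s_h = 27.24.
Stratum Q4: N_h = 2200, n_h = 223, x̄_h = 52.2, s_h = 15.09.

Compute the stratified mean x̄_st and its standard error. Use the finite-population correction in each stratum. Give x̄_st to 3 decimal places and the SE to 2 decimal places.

x̄_st ≈ 163.932, SE ≈ 2.70

x̄_st = Σ W_h x̄_h = (3400·289.0 + 2900·148.1 + 1700·85.4 + 2200·52.2)/10200 = 163.93235
V̂(x̄_st) = Σ W_h² (1 − n_h/N_h) s_h²/n_h, with W_h = N_h/N and N = 10200:
  stratum Q1: (3400/10200)²·(1 − 558/3400)·186.07²/558 = 5.76264
  stratum Q2: (2900/10200)²·(1 − 246/2900)·68.47²/246 = 1.40982
  stratum Q3: (1700/10200)²·(1 − 301/1700)·27.24²/301 = 0.0563526
  stratum Q4: (2200/10200)²·(1 − 223/2200)·15.09²/223 = 0.0426877
V̂(x̄_st) = 7.2715
SE(x̄_st) = √7.2715 = 2.69657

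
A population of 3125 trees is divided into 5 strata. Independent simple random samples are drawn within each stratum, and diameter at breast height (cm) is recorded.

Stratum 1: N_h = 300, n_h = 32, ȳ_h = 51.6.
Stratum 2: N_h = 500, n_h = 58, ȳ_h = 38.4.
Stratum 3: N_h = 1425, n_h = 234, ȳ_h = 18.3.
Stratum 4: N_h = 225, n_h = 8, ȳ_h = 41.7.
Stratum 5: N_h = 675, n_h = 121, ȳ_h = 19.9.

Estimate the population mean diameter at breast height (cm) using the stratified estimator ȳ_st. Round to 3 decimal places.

N = Σ N_h = 3125. Stratum weights W_h = N_h/N.
ȳ_st = (300·51.6 + 500·38.4 + 1425·18.3 + 225·41.7 + 675·19.9) / 3125 = 26.74320

ȳ_st ≈ 26.743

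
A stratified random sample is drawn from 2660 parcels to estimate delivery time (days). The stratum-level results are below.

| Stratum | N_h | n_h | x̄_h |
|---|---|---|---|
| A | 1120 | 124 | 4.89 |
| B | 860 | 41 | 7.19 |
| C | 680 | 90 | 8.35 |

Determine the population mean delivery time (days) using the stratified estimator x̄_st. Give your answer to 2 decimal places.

N = Σ N_h = 2660. Stratum weights W_h = N_h/N.
x̄_st = (1120·4.89 + 860·7.19 + 680·8.35) / 2660 = 6.5181

x̄_st ≈ 6.52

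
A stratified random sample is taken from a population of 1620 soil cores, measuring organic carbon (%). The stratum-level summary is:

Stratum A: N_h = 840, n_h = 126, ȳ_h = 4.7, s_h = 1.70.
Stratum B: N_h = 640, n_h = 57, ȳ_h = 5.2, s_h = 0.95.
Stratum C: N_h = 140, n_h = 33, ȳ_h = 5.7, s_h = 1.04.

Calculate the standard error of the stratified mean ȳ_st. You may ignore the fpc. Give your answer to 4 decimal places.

V̂(ȳ_st) = Σ W_h² s_h²/n_h, with W_h = N_h/N and N = 1620:
  stratum A: (840/1620)²·1.70²/126 = 0.00616674
  stratum B: (640/1620)²·0.95²/57 = 0.00247117
  stratum C: (140/1620)²·1.04²/33 = 0.000244782
V̂(ȳ_st) = 0.00888269
SE(ȳ_st) = √0.00888269 = 0.094248

SE(ȳ_st) ≈ 0.0942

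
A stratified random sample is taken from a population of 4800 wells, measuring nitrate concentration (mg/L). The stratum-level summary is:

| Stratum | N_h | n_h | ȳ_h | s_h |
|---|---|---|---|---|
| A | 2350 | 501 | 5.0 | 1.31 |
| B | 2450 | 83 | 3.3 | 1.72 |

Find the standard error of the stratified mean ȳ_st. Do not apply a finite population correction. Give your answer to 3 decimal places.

SE(ȳ_st) ≈ 0.101

V̂(ȳ_st) = Σ W_h² s_h²/n_h, with W_h = N_h/N and N = 4800:
  stratum A: (2350/4800)²·1.31²/501 = 0.000821028
  stratum B: (2450/4800)²·1.72²/83 = 0.009286
V̂(ȳ_st) = 0.010107
SE(ȳ_st) = √0.010107 = 0.100534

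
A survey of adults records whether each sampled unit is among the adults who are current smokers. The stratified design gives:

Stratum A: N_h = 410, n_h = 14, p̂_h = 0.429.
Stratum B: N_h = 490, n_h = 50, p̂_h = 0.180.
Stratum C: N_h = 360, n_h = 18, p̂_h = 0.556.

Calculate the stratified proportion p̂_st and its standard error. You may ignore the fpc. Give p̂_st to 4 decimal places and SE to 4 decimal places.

p̂_st ≈ 0.3685, SE ≈ 0.0603

N = 1260; stratum weights W_h = N_h/N.
p̂_st = Σ W_h p̂_h = (410·0.429 + 490·0.180 + 360·0.556)/1260 = 0.36845
V̂(p̂_st) = Σ W_h² p̂_h(1−p̂_h)/(n_h−1):
  stratum A: (410/1260)²·0.429·0.571/13 = 0.00199516
  stratum B: (490/1260)²·0.180·0.820/49 = 0.000455556
  stratum C: (360/1260)²·0.556·0.444/17 = 0.00118542
V̂(p̂_st) = 0.00363613; SE = √V̂ = 0.0603003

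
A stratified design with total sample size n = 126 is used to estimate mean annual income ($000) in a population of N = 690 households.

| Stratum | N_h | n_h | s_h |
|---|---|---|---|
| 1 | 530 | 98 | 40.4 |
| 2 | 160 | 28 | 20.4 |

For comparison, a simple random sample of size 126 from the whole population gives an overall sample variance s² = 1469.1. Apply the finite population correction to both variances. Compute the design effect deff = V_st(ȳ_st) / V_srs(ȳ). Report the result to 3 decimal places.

V̂(ȳ_st) = Σ W_h² (1 − n_h/N_h) s_h²/n_h, with W_h = N_h/N and N = 690:
  stratum 1: (530/690)²·(1 − 98/530)·40.4²/98 = 8.00937
  stratum 2: (160/690)²·(1 − 28/160)·20.4²/28 = 0.659323
V_st = 8.66869
V_srs = (1 − 126/690)·1469.1/126 = 9.53039
deff = V_st / V_srs = 8.66869/9.53039 = 0.9096

deff ≈ 0.910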